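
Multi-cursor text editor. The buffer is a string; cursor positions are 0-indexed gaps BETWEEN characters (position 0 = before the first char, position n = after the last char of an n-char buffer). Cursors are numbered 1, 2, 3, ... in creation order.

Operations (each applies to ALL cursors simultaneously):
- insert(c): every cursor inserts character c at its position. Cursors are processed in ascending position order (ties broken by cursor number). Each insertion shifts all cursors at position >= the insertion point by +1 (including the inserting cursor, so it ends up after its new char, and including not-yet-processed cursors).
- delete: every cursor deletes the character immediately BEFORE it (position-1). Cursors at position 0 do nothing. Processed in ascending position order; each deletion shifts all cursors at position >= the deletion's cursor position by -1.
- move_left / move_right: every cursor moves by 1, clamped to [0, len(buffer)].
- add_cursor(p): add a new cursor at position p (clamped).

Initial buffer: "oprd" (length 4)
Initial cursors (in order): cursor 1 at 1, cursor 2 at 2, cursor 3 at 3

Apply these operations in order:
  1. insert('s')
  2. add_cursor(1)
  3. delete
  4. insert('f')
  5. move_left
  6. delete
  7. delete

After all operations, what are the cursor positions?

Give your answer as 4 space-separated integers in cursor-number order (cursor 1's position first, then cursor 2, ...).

Answer: 0 0 0 0

Derivation:
After op 1 (insert('s')): buffer="ospsrsd" (len 7), cursors c1@2 c2@4 c3@6, authorship .1.2.3.
After op 2 (add_cursor(1)): buffer="ospsrsd" (len 7), cursors c4@1 c1@2 c2@4 c3@6, authorship .1.2.3.
After op 3 (delete): buffer="prd" (len 3), cursors c1@0 c4@0 c2@1 c3@2, authorship ...
After op 4 (insert('f')): buffer="ffpfrfd" (len 7), cursors c1@2 c4@2 c2@4 c3@6, authorship 14.2.3.
After op 5 (move_left): buffer="ffpfrfd" (len 7), cursors c1@1 c4@1 c2@3 c3@5, authorship 14.2.3.
After op 6 (delete): buffer="fffd" (len 4), cursors c1@0 c4@0 c2@1 c3@2, authorship 423.
After op 7 (delete): buffer="fd" (len 2), cursors c1@0 c2@0 c3@0 c4@0, authorship 3.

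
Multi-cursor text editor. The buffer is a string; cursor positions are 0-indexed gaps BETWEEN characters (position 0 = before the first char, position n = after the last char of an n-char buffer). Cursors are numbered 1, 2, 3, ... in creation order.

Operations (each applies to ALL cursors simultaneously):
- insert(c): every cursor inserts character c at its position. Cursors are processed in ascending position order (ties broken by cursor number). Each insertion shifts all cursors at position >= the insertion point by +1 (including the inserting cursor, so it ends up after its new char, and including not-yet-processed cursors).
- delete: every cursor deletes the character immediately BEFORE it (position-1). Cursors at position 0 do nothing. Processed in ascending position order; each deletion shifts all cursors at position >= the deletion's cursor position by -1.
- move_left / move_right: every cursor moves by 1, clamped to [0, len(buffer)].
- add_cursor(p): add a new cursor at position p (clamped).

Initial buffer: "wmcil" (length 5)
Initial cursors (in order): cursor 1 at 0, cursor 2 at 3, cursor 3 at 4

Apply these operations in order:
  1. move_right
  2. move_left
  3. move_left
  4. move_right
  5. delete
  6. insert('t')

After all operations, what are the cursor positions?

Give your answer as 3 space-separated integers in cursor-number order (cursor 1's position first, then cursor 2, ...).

After op 1 (move_right): buffer="wmcil" (len 5), cursors c1@1 c2@4 c3@5, authorship .....
After op 2 (move_left): buffer="wmcil" (len 5), cursors c1@0 c2@3 c3@4, authorship .....
After op 3 (move_left): buffer="wmcil" (len 5), cursors c1@0 c2@2 c3@3, authorship .....
After op 4 (move_right): buffer="wmcil" (len 5), cursors c1@1 c2@3 c3@4, authorship .....
After op 5 (delete): buffer="ml" (len 2), cursors c1@0 c2@1 c3@1, authorship ..
After op 6 (insert('t')): buffer="tmttl" (len 5), cursors c1@1 c2@4 c3@4, authorship 1.23.

Answer: 1 4 4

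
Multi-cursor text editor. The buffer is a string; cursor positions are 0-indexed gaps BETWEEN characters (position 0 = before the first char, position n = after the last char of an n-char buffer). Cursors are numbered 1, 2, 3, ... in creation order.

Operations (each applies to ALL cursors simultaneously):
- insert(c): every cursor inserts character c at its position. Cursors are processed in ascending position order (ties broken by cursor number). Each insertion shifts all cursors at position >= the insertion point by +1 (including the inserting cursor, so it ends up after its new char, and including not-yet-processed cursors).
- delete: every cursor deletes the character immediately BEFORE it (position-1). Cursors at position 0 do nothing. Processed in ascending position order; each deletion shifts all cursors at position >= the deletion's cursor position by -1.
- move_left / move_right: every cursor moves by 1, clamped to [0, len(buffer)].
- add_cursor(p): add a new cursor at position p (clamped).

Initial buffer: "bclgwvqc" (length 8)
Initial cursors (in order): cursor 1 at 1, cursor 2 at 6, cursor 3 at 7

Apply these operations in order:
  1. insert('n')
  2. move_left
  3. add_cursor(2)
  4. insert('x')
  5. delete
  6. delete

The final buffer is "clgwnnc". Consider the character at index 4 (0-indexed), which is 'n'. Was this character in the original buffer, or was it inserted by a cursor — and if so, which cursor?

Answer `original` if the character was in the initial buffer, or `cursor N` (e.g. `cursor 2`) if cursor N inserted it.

After op 1 (insert('n')): buffer="bnclgwvnqnc" (len 11), cursors c1@2 c2@8 c3@10, authorship .1.....2.3.
After op 2 (move_left): buffer="bnclgwvnqnc" (len 11), cursors c1@1 c2@7 c3@9, authorship .1.....2.3.
After op 3 (add_cursor(2)): buffer="bnclgwvnqnc" (len 11), cursors c1@1 c4@2 c2@7 c3@9, authorship .1.....2.3.
After op 4 (insert('x')): buffer="bxnxclgwvxnqxnc" (len 15), cursors c1@2 c4@4 c2@10 c3@13, authorship .114.....22.33.
After op 5 (delete): buffer="bnclgwvnqnc" (len 11), cursors c1@1 c4@2 c2@7 c3@9, authorship .1.....2.3.
After op 6 (delete): buffer="clgwnnc" (len 7), cursors c1@0 c4@0 c2@4 c3@5, authorship ....23.
Authorship (.=original, N=cursor N): . . . . 2 3 .
Index 4: author = 2

Answer: cursor 2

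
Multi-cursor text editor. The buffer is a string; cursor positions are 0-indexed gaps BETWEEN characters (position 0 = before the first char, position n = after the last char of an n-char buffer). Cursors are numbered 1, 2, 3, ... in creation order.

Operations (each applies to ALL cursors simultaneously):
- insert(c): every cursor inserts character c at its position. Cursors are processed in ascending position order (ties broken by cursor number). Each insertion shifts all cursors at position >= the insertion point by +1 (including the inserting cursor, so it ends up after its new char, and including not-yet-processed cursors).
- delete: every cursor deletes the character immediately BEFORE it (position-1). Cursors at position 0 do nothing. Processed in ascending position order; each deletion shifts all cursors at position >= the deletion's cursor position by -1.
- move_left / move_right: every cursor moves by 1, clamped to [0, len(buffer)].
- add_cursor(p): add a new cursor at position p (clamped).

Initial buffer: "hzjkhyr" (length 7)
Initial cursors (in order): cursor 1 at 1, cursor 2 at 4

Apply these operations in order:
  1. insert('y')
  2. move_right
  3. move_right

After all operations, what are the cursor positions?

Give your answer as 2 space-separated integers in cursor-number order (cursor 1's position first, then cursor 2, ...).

Answer: 4 8

Derivation:
After op 1 (insert('y')): buffer="hyzjkyhyr" (len 9), cursors c1@2 c2@6, authorship .1...2...
After op 2 (move_right): buffer="hyzjkyhyr" (len 9), cursors c1@3 c2@7, authorship .1...2...
After op 3 (move_right): buffer="hyzjkyhyr" (len 9), cursors c1@4 c2@8, authorship .1...2...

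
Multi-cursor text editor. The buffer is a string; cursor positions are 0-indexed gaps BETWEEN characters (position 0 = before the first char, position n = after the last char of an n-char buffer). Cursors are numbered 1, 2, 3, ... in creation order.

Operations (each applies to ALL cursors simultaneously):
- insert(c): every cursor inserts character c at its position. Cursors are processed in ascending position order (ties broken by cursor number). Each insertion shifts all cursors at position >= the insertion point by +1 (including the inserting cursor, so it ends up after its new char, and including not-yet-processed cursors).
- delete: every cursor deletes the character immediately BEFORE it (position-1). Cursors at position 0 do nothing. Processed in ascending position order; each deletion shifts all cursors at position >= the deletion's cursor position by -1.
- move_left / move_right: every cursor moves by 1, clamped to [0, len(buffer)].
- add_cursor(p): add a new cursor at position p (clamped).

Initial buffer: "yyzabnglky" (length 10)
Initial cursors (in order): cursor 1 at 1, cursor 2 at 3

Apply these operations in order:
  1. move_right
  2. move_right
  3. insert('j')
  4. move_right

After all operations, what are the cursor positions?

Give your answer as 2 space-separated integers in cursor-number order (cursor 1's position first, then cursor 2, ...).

Answer: 5 8

Derivation:
After op 1 (move_right): buffer="yyzabnglky" (len 10), cursors c1@2 c2@4, authorship ..........
After op 2 (move_right): buffer="yyzabnglky" (len 10), cursors c1@3 c2@5, authorship ..........
After op 3 (insert('j')): buffer="yyzjabjnglky" (len 12), cursors c1@4 c2@7, authorship ...1..2.....
After op 4 (move_right): buffer="yyzjabjnglky" (len 12), cursors c1@5 c2@8, authorship ...1..2.....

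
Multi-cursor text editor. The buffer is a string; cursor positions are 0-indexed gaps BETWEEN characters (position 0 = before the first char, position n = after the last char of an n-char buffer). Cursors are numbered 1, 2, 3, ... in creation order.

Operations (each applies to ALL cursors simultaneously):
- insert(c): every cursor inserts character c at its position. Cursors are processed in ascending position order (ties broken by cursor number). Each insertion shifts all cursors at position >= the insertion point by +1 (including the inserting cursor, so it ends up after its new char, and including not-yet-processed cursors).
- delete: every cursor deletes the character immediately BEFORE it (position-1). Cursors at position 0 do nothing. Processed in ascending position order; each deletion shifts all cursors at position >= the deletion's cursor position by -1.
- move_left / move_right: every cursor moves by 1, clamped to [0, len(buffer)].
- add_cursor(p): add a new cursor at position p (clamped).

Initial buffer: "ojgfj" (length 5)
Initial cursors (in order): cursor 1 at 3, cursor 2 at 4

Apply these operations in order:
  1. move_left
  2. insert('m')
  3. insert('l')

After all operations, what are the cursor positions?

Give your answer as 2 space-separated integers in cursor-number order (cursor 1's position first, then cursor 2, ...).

Answer: 4 7

Derivation:
After op 1 (move_left): buffer="ojgfj" (len 5), cursors c1@2 c2@3, authorship .....
After op 2 (insert('m')): buffer="ojmgmfj" (len 7), cursors c1@3 c2@5, authorship ..1.2..
After op 3 (insert('l')): buffer="ojmlgmlfj" (len 9), cursors c1@4 c2@7, authorship ..11.22..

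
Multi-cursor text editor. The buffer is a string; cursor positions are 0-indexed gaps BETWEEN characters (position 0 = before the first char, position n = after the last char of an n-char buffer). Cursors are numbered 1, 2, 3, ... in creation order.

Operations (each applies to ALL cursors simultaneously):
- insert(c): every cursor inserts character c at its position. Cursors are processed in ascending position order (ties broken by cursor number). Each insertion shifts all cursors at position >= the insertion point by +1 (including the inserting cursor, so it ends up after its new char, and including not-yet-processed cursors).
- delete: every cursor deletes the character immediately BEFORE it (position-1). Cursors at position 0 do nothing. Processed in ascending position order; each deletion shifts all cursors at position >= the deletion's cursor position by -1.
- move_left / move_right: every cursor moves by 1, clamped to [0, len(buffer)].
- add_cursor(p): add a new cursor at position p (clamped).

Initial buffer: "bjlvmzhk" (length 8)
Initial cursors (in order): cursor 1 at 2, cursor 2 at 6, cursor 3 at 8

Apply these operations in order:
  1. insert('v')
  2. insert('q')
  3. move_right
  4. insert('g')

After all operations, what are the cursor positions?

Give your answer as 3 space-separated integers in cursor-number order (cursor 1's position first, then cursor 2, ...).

After op 1 (insert('v')): buffer="bjvlvmzvhkv" (len 11), cursors c1@3 c2@8 c3@11, authorship ..1....2..3
After op 2 (insert('q')): buffer="bjvqlvmzvqhkvq" (len 14), cursors c1@4 c2@10 c3@14, authorship ..11....22..33
After op 3 (move_right): buffer="bjvqlvmzvqhkvq" (len 14), cursors c1@5 c2@11 c3@14, authorship ..11....22..33
After op 4 (insert('g')): buffer="bjvqlgvmzvqhgkvqg" (len 17), cursors c1@6 c2@13 c3@17, authorship ..11.1...22.2.333

Answer: 6 13 17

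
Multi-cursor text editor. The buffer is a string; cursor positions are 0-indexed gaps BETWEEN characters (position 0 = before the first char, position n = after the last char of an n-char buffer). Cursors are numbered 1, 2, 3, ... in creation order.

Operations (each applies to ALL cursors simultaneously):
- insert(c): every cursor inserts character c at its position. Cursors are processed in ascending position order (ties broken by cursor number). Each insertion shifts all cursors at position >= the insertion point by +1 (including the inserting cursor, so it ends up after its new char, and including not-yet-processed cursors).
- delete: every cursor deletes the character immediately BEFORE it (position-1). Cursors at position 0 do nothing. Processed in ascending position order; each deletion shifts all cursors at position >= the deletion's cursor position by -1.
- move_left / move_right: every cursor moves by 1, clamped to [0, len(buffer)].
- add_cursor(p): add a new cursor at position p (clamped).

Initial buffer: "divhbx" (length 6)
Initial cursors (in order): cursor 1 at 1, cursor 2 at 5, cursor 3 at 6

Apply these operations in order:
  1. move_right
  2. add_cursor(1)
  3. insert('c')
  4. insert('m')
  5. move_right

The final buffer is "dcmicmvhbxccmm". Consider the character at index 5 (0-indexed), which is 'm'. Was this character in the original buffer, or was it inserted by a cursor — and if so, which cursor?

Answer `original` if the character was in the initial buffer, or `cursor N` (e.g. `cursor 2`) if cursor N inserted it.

Answer: cursor 1

Derivation:
After op 1 (move_right): buffer="divhbx" (len 6), cursors c1@2 c2@6 c3@6, authorship ......
After op 2 (add_cursor(1)): buffer="divhbx" (len 6), cursors c4@1 c1@2 c2@6 c3@6, authorship ......
After op 3 (insert('c')): buffer="dcicvhbxcc" (len 10), cursors c4@2 c1@4 c2@10 c3@10, authorship .4.1....23
After op 4 (insert('m')): buffer="dcmicmvhbxccmm" (len 14), cursors c4@3 c1@6 c2@14 c3@14, authorship .44.11....2323
After op 5 (move_right): buffer="dcmicmvhbxccmm" (len 14), cursors c4@4 c1@7 c2@14 c3@14, authorship .44.11....2323
Authorship (.=original, N=cursor N): . 4 4 . 1 1 . . . . 2 3 2 3
Index 5: author = 1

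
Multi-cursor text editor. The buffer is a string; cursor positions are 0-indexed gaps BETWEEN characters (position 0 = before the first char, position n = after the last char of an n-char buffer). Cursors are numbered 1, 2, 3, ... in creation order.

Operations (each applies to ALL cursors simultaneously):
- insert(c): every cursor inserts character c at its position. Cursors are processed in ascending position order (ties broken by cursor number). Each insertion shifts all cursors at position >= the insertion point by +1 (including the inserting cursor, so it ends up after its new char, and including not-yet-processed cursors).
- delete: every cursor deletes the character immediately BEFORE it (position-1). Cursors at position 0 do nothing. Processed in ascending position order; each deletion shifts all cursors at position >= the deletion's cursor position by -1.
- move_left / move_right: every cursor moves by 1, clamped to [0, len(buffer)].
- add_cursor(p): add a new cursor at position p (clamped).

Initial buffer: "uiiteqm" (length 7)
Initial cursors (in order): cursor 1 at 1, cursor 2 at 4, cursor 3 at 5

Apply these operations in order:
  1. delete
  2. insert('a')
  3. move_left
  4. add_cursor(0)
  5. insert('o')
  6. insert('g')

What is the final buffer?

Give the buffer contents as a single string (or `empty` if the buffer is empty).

After op 1 (delete): buffer="iiqm" (len 4), cursors c1@0 c2@2 c3@2, authorship ....
After op 2 (insert('a')): buffer="aiiaaqm" (len 7), cursors c1@1 c2@5 c3@5, authorship 1..23..
After op 3 (move_left): buffer="aiiaaqm" (len 7), cursors c1@0 c2@4 c3@4, authorship 1..23..
After op 4 (add_cursor(0)): buffer="aiiaaqm" (len 7), cursors c1@0 c4@0 c2@4 c3@4, authorship 1..23..
After op 5 (insert('o')): buffer="ooaiiaooaqm" (len 11), cursors c1@2 c4@2 c2@8 c3@8, authorship 141..2233..
After op 6 (insert('g')): buffer="ooggaiiaooggaqm" (len 15), cursors c1@4 c4@4 c2@12 c3@12, authorship 14141..223233..

Answer: ooggaiiaooggaqm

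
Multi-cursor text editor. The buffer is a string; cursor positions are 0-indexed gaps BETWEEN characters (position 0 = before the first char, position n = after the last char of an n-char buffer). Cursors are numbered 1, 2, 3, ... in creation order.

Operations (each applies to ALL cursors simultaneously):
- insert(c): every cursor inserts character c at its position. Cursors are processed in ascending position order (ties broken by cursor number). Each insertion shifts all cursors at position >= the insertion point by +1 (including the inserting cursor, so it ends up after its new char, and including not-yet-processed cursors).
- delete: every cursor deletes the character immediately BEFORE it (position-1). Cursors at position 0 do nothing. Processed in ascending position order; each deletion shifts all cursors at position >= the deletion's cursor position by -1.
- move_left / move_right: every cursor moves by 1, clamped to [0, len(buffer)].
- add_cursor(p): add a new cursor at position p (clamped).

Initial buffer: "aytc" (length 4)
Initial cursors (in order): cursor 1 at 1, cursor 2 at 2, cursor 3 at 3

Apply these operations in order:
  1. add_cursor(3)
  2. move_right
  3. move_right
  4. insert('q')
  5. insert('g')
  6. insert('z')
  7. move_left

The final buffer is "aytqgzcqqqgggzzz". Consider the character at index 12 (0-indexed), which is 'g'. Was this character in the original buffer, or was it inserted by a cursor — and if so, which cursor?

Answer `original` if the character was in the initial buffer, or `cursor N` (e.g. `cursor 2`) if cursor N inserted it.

After op 1 (add_cursor(3)): buffer="aytc" (len 4), cursors c1@1 c2@2 c3@3 c4@3, authorship ....
After op 2 (move_right): buffer="aytc" (len 4), cursors c1@2 c2@3 c3@4 c4@4, authorship ....
After op 3 (move_right): buffer="aytc" (len 4), cursors c1@3 c2@4 c3@4 c4@4, authorship ....
After op 4 (insert('q')): buffer="aytqcqqq" (len 8), cursors c1@4 c2@8 c3@8 c4@8, authorship ...1.234
After op 5 (insert('g')): buffer="aytqgcqqqggg" (len 12), cursors c1@5 c2@12 c3@12 c4@12, authorship ...11.234234
After op 6 (insert('z')): buffer="aytqgzcqqqgggzzz" (len 16), cursors c1@6 c2@16 c3@16 c4@16, authorship ...111.234234234
After op 7 (move_left): buffer="aytqgzcqqqgggzzz" (len 16), cursors c1@5 c2@15 c3@15 c4@15, authorship ...111.234234234
Authorship (.=original, N=cursor N): . . . 1 1 1 . 2 3 4 2 3 4 2 3 4
Index 12: author = 4

Answer: cursor 4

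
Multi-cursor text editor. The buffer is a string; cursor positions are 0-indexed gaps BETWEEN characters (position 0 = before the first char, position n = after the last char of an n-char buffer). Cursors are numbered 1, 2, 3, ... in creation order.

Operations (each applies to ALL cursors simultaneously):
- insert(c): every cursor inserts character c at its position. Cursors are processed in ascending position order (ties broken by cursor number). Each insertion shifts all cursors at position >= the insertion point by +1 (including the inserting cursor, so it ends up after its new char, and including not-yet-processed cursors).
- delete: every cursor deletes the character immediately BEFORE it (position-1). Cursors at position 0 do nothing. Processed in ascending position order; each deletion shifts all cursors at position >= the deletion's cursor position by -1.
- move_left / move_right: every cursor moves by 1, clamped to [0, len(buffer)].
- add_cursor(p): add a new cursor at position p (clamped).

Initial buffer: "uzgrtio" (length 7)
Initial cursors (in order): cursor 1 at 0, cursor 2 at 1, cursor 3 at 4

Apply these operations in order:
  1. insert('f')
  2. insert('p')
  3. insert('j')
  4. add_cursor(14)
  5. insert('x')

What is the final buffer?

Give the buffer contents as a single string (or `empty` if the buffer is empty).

After op 1 (insert('f')): buffer="fufzgrftio" (len 10), cursors c1@1 c2@3 c3@7, authorship 1.2...3...
After op 2 (insert('p')): buffer="fpufpzgrfptio" (len 13), cursors c1@2 c2@5 c3@10, authorship 11.22...33...
After op 3 (insert('j')): buffer="fpjufpjzgrfpjtio" (len 16), cursors c1@3 c2@7 c3@13, authorship 111.222...333...
After op 4 (add_cursor(14)): buffer="fpjufpjzgrfpjtio" (len 16), cursors c1@3 c2@7 c3@13 c4@14, authorship 111.222...333...
After op 5 (insert('x')): buffer="fpjxufpjxzgrfpjxtxio" (len 20), cursors c1@4 c2@9 c3@16 c4@18, authorship 1111.2222...3333.4..

Answer: fpjxufpjxzgrfpjxtxio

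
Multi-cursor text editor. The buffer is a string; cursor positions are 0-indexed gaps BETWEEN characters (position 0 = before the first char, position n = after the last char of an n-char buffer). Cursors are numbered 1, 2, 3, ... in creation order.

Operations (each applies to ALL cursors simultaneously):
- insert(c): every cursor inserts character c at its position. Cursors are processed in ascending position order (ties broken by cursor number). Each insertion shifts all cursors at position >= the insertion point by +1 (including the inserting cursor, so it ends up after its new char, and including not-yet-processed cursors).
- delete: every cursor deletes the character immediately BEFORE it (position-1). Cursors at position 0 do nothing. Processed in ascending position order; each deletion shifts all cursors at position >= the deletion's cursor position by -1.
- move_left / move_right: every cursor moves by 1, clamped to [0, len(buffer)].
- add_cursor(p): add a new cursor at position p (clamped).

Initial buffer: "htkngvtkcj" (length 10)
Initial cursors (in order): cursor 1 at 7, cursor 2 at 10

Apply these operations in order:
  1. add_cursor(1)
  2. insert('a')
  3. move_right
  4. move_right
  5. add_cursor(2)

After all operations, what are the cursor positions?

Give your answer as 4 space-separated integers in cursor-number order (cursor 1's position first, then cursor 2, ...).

Answer: 11 13 4 2

Derivation:
After op 1 (add_cursor(1)): buffer="htkngvtkcj" (len 10), cursors c3@1 c1@7 c2@10, authorship ..........
After op 2 (insert('a')): buffer="hatkngvtakcja" (len 13), cursors c3@2 c1@9 c2@13, authorship .3......1...2
After op 3 (move_right): buffer="hatkngvtakcja" (len 13), cursors c3@3 c1@10 c2@13, authorship .3......1...2
After op 4 (move_right): buffer="hatkngvtakcja" (len 13), cursors c3@4 c1@11 c2@13, authorship .3......1...2
After op 5 (add_cursor(2)): buffer="hatkngvtakcja" (len 13), cursors c4@2 c3@4 c1@11 c2@13, authorship .3......1...2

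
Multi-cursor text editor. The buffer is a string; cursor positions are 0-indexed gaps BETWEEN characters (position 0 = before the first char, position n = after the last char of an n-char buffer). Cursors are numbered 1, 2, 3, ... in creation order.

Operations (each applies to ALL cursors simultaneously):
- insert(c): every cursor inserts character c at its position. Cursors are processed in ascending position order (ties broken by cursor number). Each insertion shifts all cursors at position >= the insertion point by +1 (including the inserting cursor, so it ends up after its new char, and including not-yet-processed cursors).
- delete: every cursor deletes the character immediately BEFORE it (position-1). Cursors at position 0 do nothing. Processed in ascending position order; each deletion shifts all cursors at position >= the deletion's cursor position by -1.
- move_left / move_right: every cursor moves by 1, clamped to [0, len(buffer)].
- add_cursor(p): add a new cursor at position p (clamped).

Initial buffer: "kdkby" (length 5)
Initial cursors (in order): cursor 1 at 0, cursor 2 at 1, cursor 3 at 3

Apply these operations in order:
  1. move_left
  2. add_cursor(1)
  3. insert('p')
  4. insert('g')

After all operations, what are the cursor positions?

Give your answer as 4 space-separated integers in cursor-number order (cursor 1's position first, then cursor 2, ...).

After op 1 (move_left): buffer="kdkby" (len 5), cursors c1@0 c2@0 c3@2, authorship .....
After op 2 (add_cursor(1)): buffer="kdkby" (len 5), cursors c1@0 c2@0 c4@1 c3@2, authorship .....
After op 3 (insert('p')): buffer="ppkpdpkby" (len 9), cursors c1@2 c2@2 c4@4 c3@6, authorship 12.4.3...
After op 4 (insert('g')): buffer="ppggkpgdpgkby" (len 13), cursors c1@4 c2@4 c4@7 c3@10, authorship 1212.44.33...

Answer: 4 4 10 7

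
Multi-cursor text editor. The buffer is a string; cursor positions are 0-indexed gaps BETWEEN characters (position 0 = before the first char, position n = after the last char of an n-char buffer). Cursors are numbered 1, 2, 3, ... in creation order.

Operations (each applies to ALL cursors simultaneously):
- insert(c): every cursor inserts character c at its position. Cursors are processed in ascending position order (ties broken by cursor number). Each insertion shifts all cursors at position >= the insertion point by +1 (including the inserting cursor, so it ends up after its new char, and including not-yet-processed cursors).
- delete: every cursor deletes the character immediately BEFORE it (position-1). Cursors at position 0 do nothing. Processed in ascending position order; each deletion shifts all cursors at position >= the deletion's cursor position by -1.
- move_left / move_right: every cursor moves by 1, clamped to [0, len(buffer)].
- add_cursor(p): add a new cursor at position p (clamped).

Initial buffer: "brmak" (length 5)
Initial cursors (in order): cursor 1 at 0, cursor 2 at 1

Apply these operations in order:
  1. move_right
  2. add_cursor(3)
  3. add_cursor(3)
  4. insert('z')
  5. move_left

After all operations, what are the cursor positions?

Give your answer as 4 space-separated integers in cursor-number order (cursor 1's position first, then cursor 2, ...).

After op 1 (move_right): buffer="brmak" (len 5), cursors c1@1 c2@2, authorship .....
After op 2 (add_cursor(3)): buffer="brmak" (len 5), cursors c1@1 c2@2 c3@3, authorship .....
After op 3 (add_cursor(3)): buffer="brmak" (len 5), cursors c1@1 c2@2 c3@3 c4@3, authorship .....
After op 4 (insert('z')): buffer="bzrzmzzak" (len 9), cursors c1@2 c2@4 c3@7 c4@7, authorship .1.2.34..
After op 5 (move_left): buffer="bzrzmzzak" (len 9), cursors c1@1 c2@3 c3@6 c4@6, authorship .1.2.34..

Answer: 1 3 6 6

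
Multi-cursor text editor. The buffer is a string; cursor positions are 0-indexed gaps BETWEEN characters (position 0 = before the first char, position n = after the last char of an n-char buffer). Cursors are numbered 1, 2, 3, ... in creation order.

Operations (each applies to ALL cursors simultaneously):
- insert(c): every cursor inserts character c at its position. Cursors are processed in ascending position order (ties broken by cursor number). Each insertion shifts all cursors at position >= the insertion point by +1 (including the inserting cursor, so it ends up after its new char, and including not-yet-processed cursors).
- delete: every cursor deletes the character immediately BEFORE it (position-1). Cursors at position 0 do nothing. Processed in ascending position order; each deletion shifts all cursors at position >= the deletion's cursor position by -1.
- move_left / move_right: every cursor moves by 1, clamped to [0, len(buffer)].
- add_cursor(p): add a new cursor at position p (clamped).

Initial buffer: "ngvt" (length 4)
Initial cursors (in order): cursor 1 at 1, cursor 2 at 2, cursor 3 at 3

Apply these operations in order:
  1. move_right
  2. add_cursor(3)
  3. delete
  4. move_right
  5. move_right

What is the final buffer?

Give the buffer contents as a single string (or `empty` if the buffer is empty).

Answer: empty

Derivation:
After op 1 (move_right): buffer="ngvt" (len 4), cursors c1@2 c2@3 c3@4, authorship ....
After op 2 (add_cursor(3)): buffer="ngvt" (len 4), cursors c1@2 c2@3 c4@3 c3@4, authorship ....
After op 3 (delete): buffer="" (len 0), cursors c1@0 c2@0 c3@0 c4@0, authorship 
After op 4 (move_right): buffer="" (len 0), cursors c1@0 c2@0 c3@0 c4@0, authorship 
After op 5 (move_right): buffer="" (len 0), cursors c1@0 c2@0 c3@0 c4@0, authorship 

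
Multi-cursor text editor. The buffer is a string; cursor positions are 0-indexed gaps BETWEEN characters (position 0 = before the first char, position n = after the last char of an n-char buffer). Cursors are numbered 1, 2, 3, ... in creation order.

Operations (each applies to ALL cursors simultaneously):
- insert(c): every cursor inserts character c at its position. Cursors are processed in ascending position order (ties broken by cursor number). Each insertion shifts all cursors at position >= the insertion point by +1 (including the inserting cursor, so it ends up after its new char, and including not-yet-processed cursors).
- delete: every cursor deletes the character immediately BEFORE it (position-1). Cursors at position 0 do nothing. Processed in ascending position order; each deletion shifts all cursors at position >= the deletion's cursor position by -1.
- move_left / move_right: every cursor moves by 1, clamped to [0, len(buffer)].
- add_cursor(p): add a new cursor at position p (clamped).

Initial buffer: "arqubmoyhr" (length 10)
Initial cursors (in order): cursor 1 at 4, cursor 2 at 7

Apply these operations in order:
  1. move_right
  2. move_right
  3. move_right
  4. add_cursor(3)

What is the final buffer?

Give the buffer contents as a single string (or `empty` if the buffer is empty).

Answer: arqubmoyhr

Derivation:
After op 1 (move_right): buffer="arqubmoyhr" (len 10), cursors c1@5 c2@8, authorship ..........
After op 2 (move_right): buffer="arqubmoyhr" (len 10), cursors c1@6 c2@9, authorship ..........
After op 3 (move_right): buffer="arqubmoyhr" (len 10), cursors c1@7 c2@10, authorship ..........
After op 4 (add_cursor(3)): buffer="arqubmoyhr" (len 10), cursors c3@3 c1@7 c2@10, authorship ..........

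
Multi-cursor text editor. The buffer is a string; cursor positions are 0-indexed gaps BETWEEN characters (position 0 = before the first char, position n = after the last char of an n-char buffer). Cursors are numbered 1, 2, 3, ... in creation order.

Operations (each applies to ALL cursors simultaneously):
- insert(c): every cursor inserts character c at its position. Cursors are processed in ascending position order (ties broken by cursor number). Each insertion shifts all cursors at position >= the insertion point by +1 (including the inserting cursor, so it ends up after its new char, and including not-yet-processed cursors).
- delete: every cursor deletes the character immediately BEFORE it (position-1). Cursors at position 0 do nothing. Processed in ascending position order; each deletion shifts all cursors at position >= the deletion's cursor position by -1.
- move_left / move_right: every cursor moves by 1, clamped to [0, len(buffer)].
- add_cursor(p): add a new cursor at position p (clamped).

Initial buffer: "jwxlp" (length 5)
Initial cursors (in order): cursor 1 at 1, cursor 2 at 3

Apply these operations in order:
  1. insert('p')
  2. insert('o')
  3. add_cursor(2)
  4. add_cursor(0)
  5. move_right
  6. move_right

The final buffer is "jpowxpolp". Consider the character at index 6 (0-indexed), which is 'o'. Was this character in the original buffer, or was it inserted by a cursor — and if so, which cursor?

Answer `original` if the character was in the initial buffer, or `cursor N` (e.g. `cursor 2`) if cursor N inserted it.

Answer: cursor 2

Derivation:
After op 1 (insert('p')): buffer="jpwxplp" (len 7), cursors c1@2 c2@5, authorship .1..2..
After op 2 (insert('o')): buffer="jpowxpolp" (len 9), cursors c1@3 c2@7, authorship .11..22..
After op 3 (add_cursor(2)): buffer="jpowxpolp" (len 9), cursors c3@2 c1@3 c2@7, authorship .11..22..
After op 4 (add_cursor(0)): buffer="jpowxpolp" (len 9), cursors c4@0 c3@2 c1@3 c2@7, authorship .11..22..
After op 5 (move_right): buffer="jpowxpolp" (len 9), cursors c4@1 c3@3 c1@4 c2@8, authorship .11..22..
After op 6 (move_right): buffer="jpowxpolp" (len 9), cursors c4@2 c3@4 c1@5 c2@9, authorship .11..22..
Authorship (.=original, N=cursor N): . 1 1 . . 2 2 . .
Index 6: author = 2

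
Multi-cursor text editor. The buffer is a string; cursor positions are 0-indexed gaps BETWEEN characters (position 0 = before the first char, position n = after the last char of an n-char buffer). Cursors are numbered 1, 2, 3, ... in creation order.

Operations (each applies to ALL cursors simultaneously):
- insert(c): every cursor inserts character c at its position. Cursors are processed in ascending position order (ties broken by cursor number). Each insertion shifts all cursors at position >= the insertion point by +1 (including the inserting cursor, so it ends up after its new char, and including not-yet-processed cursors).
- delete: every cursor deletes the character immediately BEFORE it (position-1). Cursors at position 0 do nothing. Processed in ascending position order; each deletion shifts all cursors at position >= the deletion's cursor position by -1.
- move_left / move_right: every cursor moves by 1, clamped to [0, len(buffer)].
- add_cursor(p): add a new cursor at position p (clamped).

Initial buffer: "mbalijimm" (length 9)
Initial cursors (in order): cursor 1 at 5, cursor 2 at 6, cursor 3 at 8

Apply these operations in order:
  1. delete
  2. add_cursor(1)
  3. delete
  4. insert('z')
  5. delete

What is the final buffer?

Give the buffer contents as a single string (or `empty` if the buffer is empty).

Answer: bm

Derivation:
After op 1 (delete): buffer="mbalim" (len 6), cursors c1@4 c2@4 c3@5, authorship ......
After op 2 (add_cursor(1)): buffer="mbalim" (len 6), cursors c4@1 c1@4 c2@4 c3@5, authorship ......
After op 3 (delete): buffer="bm" (len 2), cursors c4@0 c1@1 c2@1 c3@1, authorship ..
After op 4 (insert('z')): buffer="zbzzzm" (len 6), cursors c4@1 c1@5 c2@5 c3@5, authorship 4.123.
After op 5 (delete): buffer="bm" (len 2), cursors c4@0 c1@1 c2@1 c3@1, authorship ..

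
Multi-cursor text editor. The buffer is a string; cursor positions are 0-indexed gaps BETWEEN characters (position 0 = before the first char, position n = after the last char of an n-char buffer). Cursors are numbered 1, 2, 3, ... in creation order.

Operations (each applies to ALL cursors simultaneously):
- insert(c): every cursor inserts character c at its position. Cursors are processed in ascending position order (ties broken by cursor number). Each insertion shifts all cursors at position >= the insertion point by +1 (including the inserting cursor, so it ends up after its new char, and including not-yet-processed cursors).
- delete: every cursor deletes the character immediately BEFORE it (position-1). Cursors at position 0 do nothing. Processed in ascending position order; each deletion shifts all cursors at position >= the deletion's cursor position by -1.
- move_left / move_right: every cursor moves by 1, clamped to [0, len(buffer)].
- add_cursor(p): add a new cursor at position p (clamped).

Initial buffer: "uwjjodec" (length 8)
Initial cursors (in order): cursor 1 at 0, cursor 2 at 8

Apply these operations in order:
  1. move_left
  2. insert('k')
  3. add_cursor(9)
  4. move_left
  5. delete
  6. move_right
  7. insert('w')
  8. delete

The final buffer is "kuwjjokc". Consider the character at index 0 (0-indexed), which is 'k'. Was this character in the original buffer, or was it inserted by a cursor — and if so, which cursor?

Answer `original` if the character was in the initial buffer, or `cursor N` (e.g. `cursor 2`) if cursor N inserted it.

Answer: cursor 1

Derivation:
After op 1 (move_left): buffer="uwjjodec" (len 8), cursors c1@0 c2@7, authorship ........
After op 2 (insert('k')): buffer="kuwjjodekc" (len 10), cursors c1@1 c2@9, authorship 1.......2.
After op 3 (add_cursor(9)): buffer="kuwjjodekc" (len 10), cursors c1@1 c2@9 c3@9, authorship 1.......2.
After op 4 (move_left): buffer="kuwjjodekc" (len 10), cursors c1@0 c2@8 c3@8, authorship 1.......2.
After op 5 (delete): buffer="kuwjjokc" (len 8), cursors c1@0 c2@6 c3@6, authorship 1.....2.
After op 6 (move_right): buffer="kuwjjokc" (len 8), cursors c1@1 c2@7 c3@7, authorship 1.....2.
After op 7 (insert('w')): buffer="kwuwjjokwwc" (len 11), cursors c1@2 c2@10 c3@10, authorship 11.....223.
After op 8 (delete): buffer="kuwjjokc" (len 8), cursors c1@1 c2@7 c3@7, authorship 1.....2.
Authorship (.=original, N=cursor N): 1 . . . . . 2 .
Index 0: author = 1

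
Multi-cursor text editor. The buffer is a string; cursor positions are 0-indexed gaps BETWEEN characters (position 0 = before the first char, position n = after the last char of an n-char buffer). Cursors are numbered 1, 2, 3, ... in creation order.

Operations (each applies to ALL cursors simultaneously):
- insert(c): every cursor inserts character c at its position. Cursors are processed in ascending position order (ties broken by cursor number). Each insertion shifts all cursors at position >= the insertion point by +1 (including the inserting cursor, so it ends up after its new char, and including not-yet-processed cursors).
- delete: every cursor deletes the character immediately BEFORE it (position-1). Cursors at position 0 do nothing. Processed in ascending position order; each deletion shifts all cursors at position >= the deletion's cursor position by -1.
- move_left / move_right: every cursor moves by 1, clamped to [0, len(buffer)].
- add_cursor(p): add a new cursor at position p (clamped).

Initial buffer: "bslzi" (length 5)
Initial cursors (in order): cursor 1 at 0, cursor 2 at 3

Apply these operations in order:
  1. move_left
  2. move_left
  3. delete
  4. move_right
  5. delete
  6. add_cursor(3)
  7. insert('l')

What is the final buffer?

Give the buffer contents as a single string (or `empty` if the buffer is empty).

Answer: lllzil

Derivation:
After op 1 (move_left): buffer="bslzi" (len 5), cursors c1@0 c2@2, authorship .....
After op 2 (move_left): buffer="bslzi" (len 5), cursors c1@0 c2@1, authorship .....
After op 3 (delete): buffer="slzi" (len 4), cursors c1@0 c2@0, authorship ....
After op 4 (move_right): buffer="slzi" (len 4), cursors c1@1 c2@1, authorship ....
After op 5 (delete): buffer="lzi" (len 3), cursors c1@0 c2@0, authorship ...
After op 6 (add_cursor(3)): buffer="lzi" (len 3), cursors c1@0 c2@0 c3@3, authorship ...
After op 7 (insert('l')): buffer="lllzil" (len 6), cursors c1@2 c2@2 c3@6, authorship 12...3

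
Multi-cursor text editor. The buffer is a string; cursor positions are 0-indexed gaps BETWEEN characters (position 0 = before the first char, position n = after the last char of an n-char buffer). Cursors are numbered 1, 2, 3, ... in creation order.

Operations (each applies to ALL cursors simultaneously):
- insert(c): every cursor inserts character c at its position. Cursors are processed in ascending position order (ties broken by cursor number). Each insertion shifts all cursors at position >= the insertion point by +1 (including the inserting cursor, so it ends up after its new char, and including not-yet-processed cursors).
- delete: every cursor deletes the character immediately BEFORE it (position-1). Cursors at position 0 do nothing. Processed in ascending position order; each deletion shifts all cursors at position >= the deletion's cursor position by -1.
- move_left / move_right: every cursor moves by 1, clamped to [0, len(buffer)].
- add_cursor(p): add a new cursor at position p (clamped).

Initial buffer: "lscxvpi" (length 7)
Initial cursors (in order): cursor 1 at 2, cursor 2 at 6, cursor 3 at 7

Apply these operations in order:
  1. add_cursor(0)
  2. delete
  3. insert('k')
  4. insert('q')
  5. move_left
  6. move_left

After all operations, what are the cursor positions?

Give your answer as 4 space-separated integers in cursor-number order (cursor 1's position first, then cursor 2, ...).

After op 1 (add_cursor(0)): buffer="lscxvpi" (len 7), cursors c4@0 c1@2 c2@6 c3@7, authorship .......
After op 2 (delete): buffer="lcxv" (len 4), cursors c4@0 c1@1 c2@4 c3@4, authorship ....
After op 3 (insert('k')): buffer="klkcxvkk" (len 8), cursors c4@1 c1@3 c2@8 c3@8, authorship 4.1...23
After op 4 (insert('q')): buffer="kqlkqcxvkkqq" (len 12), cursors c4@2 c1@5 c2@12 c3@12, authorship 44.11...2323
After op 5 (move_left): buffer="kqlkqcxvkkqq" (len 12), cursors c4@1 c1@4 c2@11 c3@11, authorship 44.11...2323
After op 6 (move_left): buffer="kqlkqcxvkkqq" (len 12), cursors c4@0 c1@3 c2@10 c3@10, authorship 44.11...2323

Answer: 3 10 10 0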